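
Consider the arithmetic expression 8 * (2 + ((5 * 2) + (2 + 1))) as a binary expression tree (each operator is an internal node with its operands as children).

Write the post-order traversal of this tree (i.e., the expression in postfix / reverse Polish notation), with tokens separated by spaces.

Post-order on an expression tree gives postfix notation: for each operator, emit left operand, right operand, then the operator.

8 2 5 2 * 2 1 + + + *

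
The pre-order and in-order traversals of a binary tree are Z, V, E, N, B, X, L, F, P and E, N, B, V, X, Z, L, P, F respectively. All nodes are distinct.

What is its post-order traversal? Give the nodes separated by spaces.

The first element of pre-order is the root; it splits in-order into left and right subtrees.
Root Z: left subtree has 5 nodes {E, N, B, V, X}, right has 3 {L, P, F}.
  Root V: left subtree has 3 nodes {E, N, B}, right has 1 {X}.
    Root E: left subtree has 0 nodes { }, right has 2 {N, B}.
      Root N: left subtree has 0 nodes { }, right has 1 {B}.
  Root L: left subtree has 0 nodes { }, right has 2 {P, F}.
    Root F: left subtree has 1 node {P}, right has 0 { }.

B N E X V P F L Z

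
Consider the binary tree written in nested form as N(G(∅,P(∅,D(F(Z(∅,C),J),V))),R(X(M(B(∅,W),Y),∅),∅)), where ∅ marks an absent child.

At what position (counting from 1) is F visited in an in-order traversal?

In-order visits the left subtree, then the node, then the right subtree.
At N: go left to G.
  At G: no left child.
  Visit G.
  At G: go right to P.
    At P: no left child.
    Visit P.
    At P: go right to D.
      At D: go left to F.
        At F: go left to Z.
          At Z: no left child.
          Visit Z.
          At Z: go right to C.
            C is a leaf — visit C.
        Visit F.
        At F: go right to J.
          J is a leaf — visit J.
      Visit D.
      At D: go right to V.
        V is a leaf — visit V.
Visit N.
At N: go right to R.
  At R: go left to X.
    At X: go left to M.
      At M: go left to B.
        At B: no left child.
        Visit B.
        At B: go right to W.
          W is a leaf — visit W.
      Visit M.
      At M: go right to Y.
        Y is a leaf — visit Y.
    Visit X.
    At X: no right child.
  Visit R.
  At R: no right child.
Full in-order sequence: G, P, Z, C, F, J, D, V, N, B, W, M, Y, X, R.

5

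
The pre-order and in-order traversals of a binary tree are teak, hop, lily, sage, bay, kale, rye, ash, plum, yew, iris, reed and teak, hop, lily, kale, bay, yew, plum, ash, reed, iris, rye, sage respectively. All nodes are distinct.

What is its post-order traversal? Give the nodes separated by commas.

The first element of pre-order is the root; it splits in-order into left and right subtrees.
Root teak: left subtree has 0 nodes { }, right has 11 {hop, lily, kale, bay, yew, plum, ash, reed, iris, rye, sage}.
  Root hop: left subtree has 0 nodes { }, right has 10 {lily, kale, bay, yew, plum, ash, reed, iris, rye, sage}.
    Root lily: left subtree has 0 nodes { }, right has 9 {kale, bay, yew, plum, ash, reed, iris, rye, sage}.
      Root sage: left subtree has 8 nodes {kale, bay, yew, plum, ash, reed, iris, rye}, right has 0 { }.
        Root bay: left subtree has 1 node {kale}, right has 6 {yew, plum, ash, reed, iris, rye}.
          Root rye: left subtree has 5 nodes {yew, plum, ash, reed, iris}, right has 0 { }.
            Root ash: left subtree has 2 nodes {yew, plum}, right has 2 {reed, iris}.
              Root plum: left subtree has 1 node {yew}, right has 0 { }.
              Root iris: left subtree has 1 node {reed}, right has 0 { }.

kale, yew, plum, reed, iris, ash, rye, bay, sage, lily, hop, teak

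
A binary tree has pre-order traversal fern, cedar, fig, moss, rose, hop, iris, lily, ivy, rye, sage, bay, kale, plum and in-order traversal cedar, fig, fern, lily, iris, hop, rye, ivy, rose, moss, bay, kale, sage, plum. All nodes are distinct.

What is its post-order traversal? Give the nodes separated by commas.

fig, cedar, lily, iris, rye, ivy, hop, rose, kale, bay, plum, sage, moss, fern

The first element of pre-order is the root; it splits in-order into left and right subtrees.
Root fern: left subtree has 2 nodes {cedar, fig}, right has 11 {lily, iris, hop, rye, ivy, rose, moss, bay, kale, sage, plum}.
  Root cedar: left subtree has 0 nodes { }, right has 1 {fig}.
  Root moss: left subtree has 6 nodes {lily, iris, hop, rye, ivy, rose}, right has 4 {bay, kale, sage, plum}.
    Root rose: left subtree has 5 nodes {lily, iris, hop, rye, ivy}, right has 0 { }.
      Root hop: left subtree has 2 nodes {lily, iris}, right has 2 {rye, ivy}.
        Root iris: left subtree has 1 node {lily}, right has 0 { }.
        Root ivy: left subtree has 1 node {rye}, right has 0 { }.
    Root sage: left subtree has 2 nodes {bay, kale}, right has 1 {plum}.
      Root bay: left subtree has 0 nodes { }, right has 1 {kale}.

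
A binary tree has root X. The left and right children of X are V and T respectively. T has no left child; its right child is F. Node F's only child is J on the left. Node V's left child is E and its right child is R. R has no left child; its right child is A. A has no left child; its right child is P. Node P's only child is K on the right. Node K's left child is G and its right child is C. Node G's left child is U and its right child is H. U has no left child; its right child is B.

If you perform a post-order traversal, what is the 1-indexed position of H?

4

Post-order visits the left subtree, then the right subtree, then the node.
At X: go left to V.
  At V: go left to E.
    E is a leaf — visit E.
  At V: go right to R.
    At R: no left child.
    At R: go right to A.
      At A: no left child.
      At A: go right to P.
        At P: no left child.
        At P: go right to K.
          At K: go left to G.
            At G: go left to U.
              At U: no left child.
              At U: go right to B.
                B is a leaf — visit B.
              Visit U.
            At G: go right to H.
              H is a leaf — visit H.
            Visit G.
          At K: go right to C.
            C is a leaf — visit C.
          Visit K.
        Visit P.
      Visit A.
    Visit R.
  Visit V.
At X: go right to T.
  At T: no left child.
  At T: go right to F.
    At F: go left to J.
      J is a leaf — visit J.
    At F: no right child.
    Visit F.
  Visit T.
Visit X.
Full post-order sequence: E, B, U, H, G, C, K, P, A, R, V, J, F, T, X.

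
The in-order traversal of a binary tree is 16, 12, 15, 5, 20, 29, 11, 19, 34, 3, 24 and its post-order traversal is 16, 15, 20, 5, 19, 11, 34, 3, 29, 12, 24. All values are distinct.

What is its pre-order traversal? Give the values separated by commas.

The last element of post-order is the root; it splits in-order into left and right subtrees.
Root 24: left subtree has 10 nodes {16, 12, 15, 5, 20, 29, 11, 19, 34, 3}, right has 0 { }.
  Root 12: left subtree has 1 node {16}, right has 8 {15, 5, 20, 29, 11, 19, 34, 3}.
    Root 29: left subtree has 3 nodes {15, 5, 20}, right has 4 {11, 19, 34, 3}.
      Root 5: left subtree has 1 node {15}, right has 1 {20}.
      Root 3: left subtree has 3 nodes {11, 19, 34}, right has 0 { }.
        Root 34: left subtree has 2 nodes {11, 19}, right has 0 { }.
          Root 11: left subtree has 0 nodes { }, right has 1 {19}.

24, 12, 16, 29, 5, 15, 20, 3, 34, 11, 19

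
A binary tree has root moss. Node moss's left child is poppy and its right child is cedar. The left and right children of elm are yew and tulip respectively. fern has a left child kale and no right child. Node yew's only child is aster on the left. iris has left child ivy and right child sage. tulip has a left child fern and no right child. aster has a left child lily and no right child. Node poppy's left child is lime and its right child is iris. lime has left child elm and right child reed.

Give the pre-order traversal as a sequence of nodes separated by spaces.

moss poppy lime elm yew aster lily tulip fern kale reed iris ivy sage cedar

Pre-order visits the node, then its left subtree, then its right subtree.
Visit moss.
At moss: go left to poppy.
  Visit poppy.
  At poppy: go left to lime.
    Visit lime.
    At lime: go left to elm.
      Visit elm.
      At elm: go left to yew.
        Visit yew.
        At yew: go left to aster.
          Visit aster.
          At aster: go left to lily.
            lily is a leaf — visit lily.
          At aster: no right child.
        At yew: no right child.
      At elm: go right to tulip.
        Visit tulip.
        At tulip: go left to fern.
          Visit fern.
          At fern: go left to kale.
            kale is a leaf — visit kale.
          At fern: no right child.
        At tulip: no right child.
    At lime: go right to reed.
      reed is a leaf — visit reed.
  At poppy: go right to iris.
    Visit iris.
    At iris: go left to ivy.
      ivy is a leaf — visit ivy.
    At iris: go right to sage.
      sage is a leaf — visit sage.
At moss: go right to cedar.
  cedar is a leaf — visit cedar.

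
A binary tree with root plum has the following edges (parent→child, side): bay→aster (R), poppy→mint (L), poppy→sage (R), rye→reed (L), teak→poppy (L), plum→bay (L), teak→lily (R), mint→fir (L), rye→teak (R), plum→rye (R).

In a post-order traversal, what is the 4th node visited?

Post-order visits the left subtree, then the right subtree, then the node.
At plum: go left to bay.
  At bay: no left child.
  At bay: go right to aster.
    aster is a leaf — visit aster.
  Visit bay.
At plum: go right to rye.
  At rye: go left to reed.
    reed is a leaf — visit reed.
  At rye: go right to teak.
    At teak: go left to poppy.
      At poppy: go left to mint.
        At mint: go left to fir.
          fir is a leaf — visit fir.
        At mint: no right child.
        Visit mint.
      At poppy: go right to sage.
        sage is a leaf — visit sage.
      Visit poppy.
    At teak: go right to lily.
      lily is a leaf — visit lily.
    Visit teak.
  Visit rye.
Visit plum.
Full post-order sequence: aster, bay, reed, fir, mint, sage, poppy, lily, teak, rye, plum.

fir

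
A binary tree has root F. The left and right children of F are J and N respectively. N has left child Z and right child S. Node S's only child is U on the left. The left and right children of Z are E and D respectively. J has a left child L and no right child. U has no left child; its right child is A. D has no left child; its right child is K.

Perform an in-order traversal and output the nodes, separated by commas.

In-order visits the left subtree, then the node, then the right subtree.
At F: go left to J.
  At J: go left to L.
    L is a leaf — visit L.
  Visit J.
  At J: no right child.
Visit F.
At F: go right to N.
  At N: go left to Z.
    At Z: go left to E.
      E is a leaf — visit E.
    Visit Z.
    At Z: go right to D.
      At D: no left child.
      Visit D.
      At D: go right to K.
        K is a leaf — visit K.
  Visit N.
  At N: go right to S.
    At S: go left to U.
      At U: no left child.
      Visit U.
      At U: go right to A.
        A is a leaf — visit A.
    Visit S.
    At S: no right child.

L, J, F, E, Z, D, K, N, U, A, S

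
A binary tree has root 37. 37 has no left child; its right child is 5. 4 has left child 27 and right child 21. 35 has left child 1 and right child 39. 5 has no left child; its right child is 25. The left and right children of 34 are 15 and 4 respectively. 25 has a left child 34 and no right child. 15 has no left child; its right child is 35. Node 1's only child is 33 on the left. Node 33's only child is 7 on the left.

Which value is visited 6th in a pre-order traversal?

Pre-order visits the node, then its left subtree, then its right subtree.
Visit 37.
At 37: no left child.
At 37: go right to 5.
  Visit 5.
  At 5: no left child.
  At 5: go right to 25.
    Visit 25.
    At 25: go left to 34.
      Visit 34.
      At 34: go left to 15.
        Visit 15.
        At 15: no left child.
        At 15: go right to 35.
          Visit 35.
          At 35: go left to 1.
            Visit 1.
            At 1: go left to 33.
              Visit 33.
              At 33: go left to 7.
                7 is a leaf — visit 7.
              At 33: no right child.
            At 1: no right child.
          At 35: go right to 39.
            39 is a leaf — visit 39.
      At 34: go right to 4.
        Visit 4.
        At 4: go left to 27.
          27 is a leaf — visit 27.
        At 4: go right to 21.
          21 is a leaf — visit 21.
    At 25: no right child.
Full pre-order sequence: 37, 5, 25, 34, 15, 35, 1, 33, 7, 39, 4, 27, 21.

35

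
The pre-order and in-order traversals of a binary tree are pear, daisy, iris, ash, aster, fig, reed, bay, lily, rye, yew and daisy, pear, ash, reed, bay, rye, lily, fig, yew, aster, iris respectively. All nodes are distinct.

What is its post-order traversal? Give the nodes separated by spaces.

daisy rye lily bay reed yew fig aster ash iris pear

The first element of pre-order is the root; it splits in-order into left and right subtrees.
Root pear: left subtree has 1 node {daisy}, right has 9 {ash, reed, bay, rye, lily, fig, yew, aster, iris}.
  Root iris: left subtree has 8 nodes {ash, reed, bay, rye, lily, fig, yew, aster}, right has 0 { }.
    Root ash: left subtree has 0 nodes { }, right has 7 {reed, bay, rye, lily, fig, yew, aster}.
      Root aster: left subtree has 6 nodes {reed, bay, rye, lily, fig, yew}, right has 0 { }.
        Root fig: left subtree has 4 nodes {reed, bay, rye, lily}, right has 1 {yew}.
          Root reed: left subtree has 0 nodes { }, right has 3 {bay, rye, lily}.
            Root bay: left subtree has 0 nodes { }, right has 2 {rye, lily}.
              Root lily: left subtree has 1 node {rye}, right has 0 { }.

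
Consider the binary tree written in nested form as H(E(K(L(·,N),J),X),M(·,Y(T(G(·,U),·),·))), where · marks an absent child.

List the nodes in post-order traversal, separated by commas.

Post-order visits the left subtree, then the right subtree, then the node.
At H: go left to E.
  At E: go left to K.
    At K: go left to L.
      At L: no left child.
      At L: go right to N.
        N is a leaf — visit N.
      Visit L.
    At K: go right to J.
      J is a leaf — visit J.
    Visit K.
  At E: go right to X.
    X is a leaf — visit X.
  Visit E.
At H: go right to M.
  At M: no left child.
  At M: go right to Y.
    At Y: go left to T.
      At T: go left to G.
        At G: no left child.
        At G: go right to U.
          U is a leaf — visit U.
        Visit G.
      At T: no right child.
      Visit T.
    At Y: no right child.
    Visit Y.
  Visit M.
Visit H.

N, L, J, K, X, E, U, G, T, Y, M, H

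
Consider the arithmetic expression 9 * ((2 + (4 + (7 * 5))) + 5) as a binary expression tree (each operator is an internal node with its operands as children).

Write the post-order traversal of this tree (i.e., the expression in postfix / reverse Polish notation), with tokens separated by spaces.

Post-order on an expression tree gives postfix notation: for each operator, emit left operand, right operand, then the operator.

9 2 4 7 5 * + + 5 + *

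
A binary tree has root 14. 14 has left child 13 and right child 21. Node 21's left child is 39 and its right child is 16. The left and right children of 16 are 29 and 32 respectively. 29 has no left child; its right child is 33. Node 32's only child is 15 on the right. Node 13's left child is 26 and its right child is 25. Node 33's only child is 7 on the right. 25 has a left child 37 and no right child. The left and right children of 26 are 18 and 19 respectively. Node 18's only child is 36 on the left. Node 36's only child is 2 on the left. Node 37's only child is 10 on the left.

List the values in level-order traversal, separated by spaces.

14 13 21 26 25 39 16 18 19 37 29 32 36 10 33 15 2 7

Level-order visits nodes level by level from the root, left to right within each level.
Level 0: 14
Level 1: 13, 21
Level 2: 26, 25, 39, 16
Level 3: 18, 19, 37, 29, 32
Level 4: 36, 10, 33, 15
Level 5: 2, 7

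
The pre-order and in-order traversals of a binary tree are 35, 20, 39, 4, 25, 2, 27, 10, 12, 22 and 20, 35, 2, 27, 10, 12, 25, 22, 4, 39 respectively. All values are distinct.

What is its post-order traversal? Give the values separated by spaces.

20 12 10 27 2 22 25 4 39 35

The first element of pre-order is the root; it splits in-order into left and right subtrees.
Root 35: left subtree has 1 node {20}, right has 8 {2, 27, 10, 12, 25, 22, 4, 39}.
  Root 39: left subtree has 7 nodes {2, 27, 10, 12, 25, 22, 4}, right has 0 { }.
    Root 4: left subtree has 6 nodes {2, 27, 10, 12, 25, 22}, right has 0 { }.
      Root 25: left subtree has 4 nodes {2, 27, 10, 12}, right has 1 {22}.
        Root 2: left subtree has 0 nodes { }, right has 3 {27, 10, 12}.
          Root 27: left subtree has 0 nodes { }, right has 2 {10, 12}.
            Root 10: left subtree has 0 nodes { }, right has 1 {12}.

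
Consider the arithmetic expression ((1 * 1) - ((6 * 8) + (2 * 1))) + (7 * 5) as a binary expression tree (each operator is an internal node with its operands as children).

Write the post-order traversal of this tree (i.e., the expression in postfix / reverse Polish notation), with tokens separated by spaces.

Post-order on an expression tree gives postfix notation: for each operator, emit left operand, right operand, then the operator.

1 1 * 6 8 * 2 1 * + - 7 5 * +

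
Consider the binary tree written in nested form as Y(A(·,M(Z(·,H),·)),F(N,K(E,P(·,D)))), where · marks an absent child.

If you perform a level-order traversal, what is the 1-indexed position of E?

Level-order visits nodes level by level from the root, left to right within each level.
Level 0: Y
Level 1: A, F
Level 2: M, N, K
Level 3: Z, E, P
Level 4: H, D
Full level-order sequence: Y, A, F, M, N, K, Z, E, P, H, D.

8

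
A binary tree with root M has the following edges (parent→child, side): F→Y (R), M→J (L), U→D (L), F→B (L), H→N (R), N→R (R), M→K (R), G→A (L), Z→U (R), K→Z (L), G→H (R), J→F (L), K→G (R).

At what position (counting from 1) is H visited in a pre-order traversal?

Pre-order visits the node, then its left subtree, then its right subtree.
Visit M.
At M: go left to J.
  Visit J.
  At J: go left to F.
    Visit F.
    At F: go left to B.
      B is a leaf — visit B.
    At F: go right to Y.
      Y is a leaf — visit Y.
  At J: no right child.
At M: go right to K.
  Visit K.
  At K: go left to Z.
    Visit Z.
    At Z: no left child.
    At Z: go right to U.
      Visit U.
      At U: go left to D.
        D is a leaf — visit D.
      At U: no right child.
  At K: go right to G.
    Visit G.
    At G: go left to A.
      A is a leaf — visit A.
    At G: go right to H.
      Visit H.
      At H: no left child.
      At H: go right to N.
        Visit N.
        At N: no left child.
        At N: go right to R.
          R is a leaf — visit R.
Full pre-order sequence: M, J, F, B, Y, K, Z, U, D, G, A, H, N, R.

12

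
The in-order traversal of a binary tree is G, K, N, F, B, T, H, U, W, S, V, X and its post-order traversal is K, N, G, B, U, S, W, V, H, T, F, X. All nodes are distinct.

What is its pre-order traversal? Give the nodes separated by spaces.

X F G N K T B H V W U S

The last element of post-order is the root; it splits in-order into left and right subtrees.
Root X: left subtree has 11 nodes {G, K, N, F, B, T, H, U, W, S, V}, right has 0 { }.
  Root F: left subtree has 3 nodes {G, K, N}, right has 7 {B, T, H, U, W, S, V}.
    Root G: left subtree has 0 nodes { }, right has 2 {K, N}.
      Root N: left subtree has 1 node {K}, right has 0 { }.
    Root T: left subtree has 1 node {B}, right has 5 {H, U, W, S, V}.
      Root H: left subtree has 0 nodes { }, right has 4 {U, W, S, V}.
        Root V: left subtree has 3 nodes {U, W, S}, right has 0 { }.
          Root W: left subtree has 1 node {U}, right has 1 {S}.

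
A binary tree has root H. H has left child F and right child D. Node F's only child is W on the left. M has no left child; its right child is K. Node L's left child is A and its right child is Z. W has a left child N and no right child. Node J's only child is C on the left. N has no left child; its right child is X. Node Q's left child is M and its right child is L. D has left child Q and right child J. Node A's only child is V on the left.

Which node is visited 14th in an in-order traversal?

C

In-order visits the left subtree, then the node, then the right subtree.
At H: go left to F.
  At F: go left to W.
    At W: go left to N.
      At N: no left child.
      Visit N.
      At N: go right to X.
        X is a leaf — visit X.
    Visit W.
    At W: no right child.
  Visit F.
  At F: no right child.
Visit H.
At H: go right to D.
  At D: go left to Q.
    At Q: go left to M.
      At M: no left child.
      Visit M.
      At M: go right to K.
        K is a leaf — visit K.
    Visit Q.
    At Q: go right to L.
      At L: go left to A.
        At A: go left to V.
          V is a leaf — visit V.
        Visit A.
        At A: no right child.
      Visit L.
      At L: go right to Z.
        Z is a leaf — visit Z.
  Visit D.
  At D: go right to J.
    At J: go left to C.
      C is a leaf — visit C.
    Visit J.
    At J: no right child.
Full in-order sequence: N, X, W, F, H, M, K, Q, V, A, L, Z, D, C, J.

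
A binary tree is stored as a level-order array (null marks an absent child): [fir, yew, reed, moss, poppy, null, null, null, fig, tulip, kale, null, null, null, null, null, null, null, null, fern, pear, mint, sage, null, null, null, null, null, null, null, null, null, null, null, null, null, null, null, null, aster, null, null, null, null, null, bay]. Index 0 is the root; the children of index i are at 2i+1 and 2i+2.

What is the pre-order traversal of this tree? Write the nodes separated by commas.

fir, yew, moss, fig, poppy, tulip, fern, aster, pear, kale, mint, sage, bay, reed

Pre-order visits the node, then its left subtree, then its right subtree.
Visit fir.
At fir: go left to yew.
  Visit yew.
  At yew: go left to moss.
    Visit moss.
    At moss: no left child.
    At moss: go right to fig.
      fig is a leaf — visit fig.
  At yew: go right to poppy.
    Visit poppy.
    At poppy: go left to tulip.
      Visit tulip.
      At tulip: go left to fern.
        Visit fern.
        At fern: go left to aster.
          aster is a leaf — visit aster.
        At fern: no right child.
      At tulip: go right to pear.
        pear is a leaf — visit pear.
    At poppy: go right to kale.
      Visit kale.
      At kale: go left to mint.
        mint is a leaf — visit mint.
      At kale: go right to sage.
        Visit sage.
        At sage: go left to bay.
          bay is a leaf — visit bay.
        At sage: no right child.
At fir: go right to reed.
  reed is a leaf — visit reed.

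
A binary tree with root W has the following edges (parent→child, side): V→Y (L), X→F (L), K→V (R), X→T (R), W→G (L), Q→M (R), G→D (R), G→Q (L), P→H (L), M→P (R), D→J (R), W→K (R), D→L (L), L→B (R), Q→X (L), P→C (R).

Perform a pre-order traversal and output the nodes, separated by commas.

Pre-order visits the node, then its left subtree, then its right subtree.
Visit W.
At W: go left to G.
  Visit G.
  At G: go left to Q.
    Visit Q.
    At Q: go left to X.
      Visit X.
      At X: go left to F.
        F is a leaf — visit F.
      At X: go right to T.
        T is a leaf — visit T.
    At Q: go right to M.
      Visit M.
      At M: no left child.
      At M: go right to P.
        Visit P.
        At P: go left to H.
          H is a leaf — visit H.
        At P: go right to C.
          C is a leaf — visit C.
  At G: go right to D.
    Visit D.
    At D: go left to L.
      Visit L.
      At L: no left child.
      At L: go right to B.
        B is a leaf — visit B.
    At D: go right to J.
      J is a leaf — visit J.
At W: go right to K.
  Visit K.
  At K: no left child.
  At K: go right to V.
    Visit V.
    At V: go left to Y.
      Y is a leaf — visit Y.
    At V: no right child.

W, G, Q, X, F, T, M, P, H, C, D, L, B, J, K, V, Y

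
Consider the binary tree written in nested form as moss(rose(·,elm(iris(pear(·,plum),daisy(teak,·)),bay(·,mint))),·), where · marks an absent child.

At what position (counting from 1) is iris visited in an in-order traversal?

In-order visits the left subtree, then the node, then the right subtree.
At moss: go left to rose.
  At rose: no left child.
  Visit rose.
  At rose: go right to elm.
    At elm: go left to iris.
      At iris: go left to pear.
        At pear: no left child.
        Visit pear.
        At pear: go right to plum.
          plum is a leaf — visit plum.
      Visit iris.
      At iris: go right to daisy.
        At daisy: go left to teak.
          teak is a leaf — visit teak.
        Visit daisy.
        At daisy: no right child.
    Visit elm.
    At elm: go right to bay.
      At bay: no left child.
      Visit bay.
      At bay: go right to mint.
        mint is a leaf — visit mint.
Visit moss.
At moss: no right child.
Full in-order sequence: rose, pear, plum, iris, teak, daisy, elm, bay, mint, moss.

4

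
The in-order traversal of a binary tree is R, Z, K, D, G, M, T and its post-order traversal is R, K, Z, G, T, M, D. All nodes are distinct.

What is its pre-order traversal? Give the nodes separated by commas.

D, Z, R, K, M, G, T

The last element of post-order is the root; it splits in-order into left and right subtrees.
Root D: left subtree has 3 nodes {R, Z, K}, right has 3 {G, M, T}.
  Root Z: left subtree has 1 node {R}, right has 1 {K}.
  Root M: left subtree has 1 node {G}, right has 1 {T}.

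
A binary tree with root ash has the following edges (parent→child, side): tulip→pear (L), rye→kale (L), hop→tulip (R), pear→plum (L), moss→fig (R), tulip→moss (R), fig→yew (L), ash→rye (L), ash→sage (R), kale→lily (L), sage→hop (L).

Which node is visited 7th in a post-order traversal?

Post-order visits the left subtree, then the right subtree, then the node.
At ash: go left to rye.
  At rye: go left to kale.
    At kale: go left to lily.
      lily is a leaf — visit lily.
    At kale: no right child.
    Visit kale.
  At rye: no right child.
  Visit rye.
At ash: go right to sage.
  At sage: go left to hop.
    At hop: no left child.
    At hop: go right to tulip.
      At tulip: go left to pear.
        At pear: go left to plum.
          plum is a leaf — visit plum.
        At pear: no right child.
        Visit pear.
      At tulip: go right to moss.
        At moss: no left child.
        At moss: go right to fig.
          At fig: go left to yew.
            yew is a leaf — visit yew.
          At fig: no right child.
          Visit fig.
        Visit moss.
      Visit tulip.
    Visit hop.
  At sage: no right child.
  Visit sage.
Visit ash.
Full post-order sequence: lily, kale, rye, plum, pear, yew, fig, moss, tulip, hop, sage, ash.

fig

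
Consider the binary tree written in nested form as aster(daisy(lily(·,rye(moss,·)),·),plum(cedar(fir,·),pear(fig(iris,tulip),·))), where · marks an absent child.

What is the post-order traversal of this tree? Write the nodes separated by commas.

moss, rye, lily, daisy, fir, cedar, iris, tulip, fig, pear, plum, aster

Post-order visits the left subtree, then the right subtree, then the node.
At aster: go left to daisy.
  At daisy: go left to lily.
    At lily: no left child.
    At lily: go right to rye.
      At rye: go left to moss.
        moss is a leaf — visit moss.
      At rye: no right child.
      Visit rye.
    Visit lily.
  At daisy: no right child.
  Visit daisy.
At aster: go right to plum.
  At plum: go left to cedar.
    At cedar: go left to fir.
      fir is a leaf — visit fir.
    At cedar: no right child.
    Visit cedar.
  At plum: go right to pear.
    At pear: go left to fig.
      At fig: go left to iris.
        iris is a leaf — visit iris.
      At fig: go right to tulip.
        tulip is a leaf — visit tulip.
      Visit fig.
    At pear: no right child.
    Visit pear.
  Visit plum.
Visit aster.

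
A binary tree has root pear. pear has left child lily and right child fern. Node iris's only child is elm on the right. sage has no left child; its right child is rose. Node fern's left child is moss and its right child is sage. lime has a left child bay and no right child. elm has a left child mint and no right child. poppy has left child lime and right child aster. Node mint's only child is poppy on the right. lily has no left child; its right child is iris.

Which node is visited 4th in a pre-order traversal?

Pre-order visits the node, then its left subtree, then its right subtree.
Visit pear.
At pear: go left to lily.
  Visit lily.
  At lily: no left child.
  At lily: go right to iris.
    Visit iris.
    At iris: no left child.
    At iris: go right to elm.
      Visit elm.
      At elm: go left to mint.
        Visit mint.
        At mint: no left child.
        At mint: go right to poppy.
          Visit poppy.
          At poppy: go left to lime.
            Visit lime.
            At lime: go left to bay.
              bay is a leaf — visit bay.
            At lime: no right child.
          At poppy: go right to aster.
            aster is a leaf — visit aster.
      At elm: no right child.
At pear: go right to fern.
  Visit fern.
  At fern: go left to moss.
    moss is a leaf — visit moss.
  At fern: go right to sage.
    Visit sage.
    At sage: no left child.
    At sage: go right to rose.
      rose is a leaf — visit rose.
Full pre-order sequence: pear, lily, iris, elm, mint, poppy, lime, bay, aster, fern, moss, sage, rose.

elm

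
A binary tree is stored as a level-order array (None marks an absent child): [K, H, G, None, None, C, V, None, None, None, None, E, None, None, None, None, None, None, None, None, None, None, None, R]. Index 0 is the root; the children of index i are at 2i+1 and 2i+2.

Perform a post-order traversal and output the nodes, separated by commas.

Post-order visits the left subtree, then the right subtree, then the node.
At K: go left to H.
  H is a leaf — visit H.
At K: go right to G.
  At G: go left to C.
    At C: go left to E.
      At E: go left to R.
        R is a leaf — visit R.
      At E: no right child.
      Visit E.
    At C: no right child.
    Visit C.
  At G: go right to V.
    V is a leaf — visit V.
  Visit G.
Visit K.

H, R, E, C, V, G, K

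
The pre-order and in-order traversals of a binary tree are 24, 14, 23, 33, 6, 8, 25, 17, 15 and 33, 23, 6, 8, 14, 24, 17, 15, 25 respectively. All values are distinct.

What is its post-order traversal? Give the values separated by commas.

33, 8, 6, 23, 14, 15, 17, 25, 24

The first element of pre-order is the root; it splits in-order into left and right subtrees.
Root 24: left subtree has 5 nodes {33, 23, 6, 8, 14}, right has 3 {17, 15, 25}.
  Root 14: left subtree has 4 nodes {33, 23, 6, 8}, right has 0 { }.
    Root 23: left subtree has 1 node {33}, right has 2 {6, 8}.
      Root 6: left subtree has 0 nodes { }, right has 1 {8}.
  Root 25: left subtree has 2 nodes {17, 15}, right has 0 { }.
    Root 17: left subtree has 0 nodes { }, right has 1 {15}.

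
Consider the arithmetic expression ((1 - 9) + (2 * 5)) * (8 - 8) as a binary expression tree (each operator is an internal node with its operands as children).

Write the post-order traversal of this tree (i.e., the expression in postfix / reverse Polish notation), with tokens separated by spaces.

Post-order on an expression tree gives postfix notation: for each operator, emit left operand, right operand, then the operator.

1 9 - 2 5 * + 8 8 - *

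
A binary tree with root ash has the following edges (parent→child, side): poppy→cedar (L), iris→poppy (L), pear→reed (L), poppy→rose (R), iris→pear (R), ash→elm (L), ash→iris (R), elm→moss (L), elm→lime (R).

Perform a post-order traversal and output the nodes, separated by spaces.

Post-order visits the left subtree, then the right subtree, then the node.
At ash: go left to elm.
  At elm: go left to moss.
    moss is a leaf — visit moss.
  At elm: go right to lime.
    lime is a leaf — visit lime.
  Visit elm.
At ash: go right to iris.
  At iris: go left to poppy.
    At poppy: go left to cedar.
      cedar is a leaf — visit cedar.
    At poppy: go right to rose.
      rose is a leaf — visit rose.
    Visit poppy.
  At iris: go right to pear.
    At pear: go left to reed.
      reed is a leaf — visit reed.
    At pear: no right child.
    Visit pear.
  Visit iris.
Visit ash.

moss lime elm cedar rose poppy reed pear iris ash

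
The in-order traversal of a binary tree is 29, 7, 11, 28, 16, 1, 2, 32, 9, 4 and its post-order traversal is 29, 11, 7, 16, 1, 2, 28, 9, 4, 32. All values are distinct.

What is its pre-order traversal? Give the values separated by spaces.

32 28 7 29 11 2 1 16 4 9

The last element of post-order is the root; it splits in-order into left and right subtrees.
Root 32: left subtree has 7 nodes {29, 7, 11, 28, 16, 1, 2}, right has 2 {9, 4}.
  Root 28: left subtree has 3 nodes {29, 7, 11}, right has 3 {16, 1, 2}.
    Root 7: left subtree has 1 node {29}, right has 1 {11}.
    Root 2: left subtree has 2 nodes {16, 1}, right has 0 { }.
      Root 1: left subtree has 1 node {16}, right has 0 { }.
  Root 4: left subtree has 1 node {9}, right has 0 { }.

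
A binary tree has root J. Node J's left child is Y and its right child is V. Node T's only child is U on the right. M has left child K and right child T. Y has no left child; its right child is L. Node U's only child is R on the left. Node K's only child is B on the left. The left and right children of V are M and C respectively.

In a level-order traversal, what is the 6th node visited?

C

Level-order visits nodes level by level from the root, left to right within each level.
Level 0: J
Level 1: Y, V
Level 2: L, M, C
Level 3: K, T
Level 4: B, U
Level 5: R
Full level-order sequence: J, Y, V, L, M, C, K, T, B, U, R.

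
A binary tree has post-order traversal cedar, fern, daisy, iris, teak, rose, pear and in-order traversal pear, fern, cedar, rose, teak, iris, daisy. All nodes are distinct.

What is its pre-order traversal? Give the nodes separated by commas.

pear, rose, fern, cedar, teak, iris, daisy

The last element of post-order is the root; it splits in-order into left and right subtrees.
Root pear: left subtree has 0 nodes { }, right has 6 {fern, cedar, rose, teak, iris, daisy}.
  Root rose: left subtree has 2 nodes {fern, cedar}, right has 3 {teak, iris, daisy}.
    Root fern: left subtree has 0 nodes { }, right has 1 {cedar}.
    Root teak: left subtree has 0 nodes { }, right has 2 {iris, daisy}.
      Root iris: left subtree has 0 nodes { }, right has 1 {daisy}.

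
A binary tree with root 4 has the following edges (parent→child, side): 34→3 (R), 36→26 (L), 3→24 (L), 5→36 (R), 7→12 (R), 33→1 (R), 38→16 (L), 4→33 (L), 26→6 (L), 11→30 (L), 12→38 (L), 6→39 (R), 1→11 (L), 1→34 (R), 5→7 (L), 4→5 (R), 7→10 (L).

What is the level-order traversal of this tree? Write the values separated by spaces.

4 33 5 1 7 36 11 34 10 12 26 30 3 38 6 24 16 39

Level-order visits nodes level by level from the root, left to right within each level.
Level 0: 4
Level 1: 33, 5
Level 2: 1, 7, 36
Level 3: 11, 34, 10, 12, 26
Level 4: 30, 3, 38, 6
Level 5: 24, 16, 39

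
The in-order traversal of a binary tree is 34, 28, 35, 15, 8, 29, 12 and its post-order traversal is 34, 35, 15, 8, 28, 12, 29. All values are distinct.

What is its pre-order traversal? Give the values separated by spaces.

29 28 34 8 15 35 12

The last element of post-order is the root; it splits in-order into left and right subtrees.
Root 29: left subtree has 5 nodes {34, 28, 35, 15, 8}, right has 1 {12}.
  Root 28: left subtree has 1 node {34}, right has 3 {35, 15, 8}.
    Root 8: left subtree has 2 nodes {35, 15}, right has 0 { }.
      Root 15: left subtree has 1 node {35}, right has 0 { }.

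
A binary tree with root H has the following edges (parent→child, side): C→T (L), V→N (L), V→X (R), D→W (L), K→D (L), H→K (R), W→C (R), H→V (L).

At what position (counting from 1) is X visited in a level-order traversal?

5

Level-order visits nodes level by level from the root, left to right within each level.
Level 0: H
Level 1: V, K
Level 2: N, X, D
Level 3: W
Level 4: C
Level 5: T
Full level-order sequence: H, V, K, N, X, D, W, C, T.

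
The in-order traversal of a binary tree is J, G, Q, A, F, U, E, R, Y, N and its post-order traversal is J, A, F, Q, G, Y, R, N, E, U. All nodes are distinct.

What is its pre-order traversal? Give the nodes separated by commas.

The last element of post-order is the root; it splits in-order into left and right subtrees.
Root U: left subtree has 5 nodes {J, G, Q, A, F}, right has 4 {E, R, Y, N}.
  Root G: left subtree has 1 node {J}, right has 3 {Q, A, F}.
    Root Q: left subtree has 0 nodes { }, right has 2 {A, F}.
      Root F: left subtree has 1 node {A}, right has 0 { }.
  Root E: left subtree has 0 nodes { }, right has 3 {R, Y, N}.
    Root N: left subtree has 2 nodes {R, Y}, right has 0 { }.
      Root R: left subtree has 0 nodes { }, right has 1 {Y}.

U, G, J, Q, F, A, E, N, R, Y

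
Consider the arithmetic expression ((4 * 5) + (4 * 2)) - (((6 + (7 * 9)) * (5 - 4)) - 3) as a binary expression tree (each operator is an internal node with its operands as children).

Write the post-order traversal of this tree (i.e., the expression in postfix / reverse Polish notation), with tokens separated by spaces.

Post-order on an expression tree gives postfix notation: for each operator, emit left operand, right operand, then the operator.

4 5 * 4 2 * + 6 7 9 * + 5 4 - * 3 - -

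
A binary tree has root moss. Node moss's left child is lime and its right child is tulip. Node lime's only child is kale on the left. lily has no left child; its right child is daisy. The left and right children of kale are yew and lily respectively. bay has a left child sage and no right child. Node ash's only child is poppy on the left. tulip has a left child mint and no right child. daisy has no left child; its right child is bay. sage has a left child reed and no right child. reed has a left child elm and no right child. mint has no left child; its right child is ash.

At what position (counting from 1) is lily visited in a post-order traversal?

Post-order visits the left subtree, then the right subtree, then the node.
At moss: go left to lime.
  At lime: go left to kale.
    At kale: go left to yew.
      yew is a leaf — visit yew.
    At kale: go right to lily.
      At lily: no left child.
      At lily: go right to daisy.
        At daisy: no left child.
        At daisy: go right to bay.
          At bay: go left to sage.
            At sage: go left to reed.
              At reed: go left to elm.
                elm is a leaf — visit elm.
              At reed: no right child.
              Visit reed.
            At sage: no right child.
            Visit sage.
          At bay: no right child.
          Visit bay.
        Visit daisy.
      Visit lily.
    Visit kale.
  At lime: no right child.
  Visit lime.
At moss: go right to tulip.
  At tulip: go left to mint.
    At mint: no left child.
    At mint: go right to ash.
      At ash: go left to poppy.
        poppy is a leaf — visit poppy.
      At ash: no right child.
      Visit ash.
    Visit mint.
  At tulip: no right child.
  Visit tulip.
Visit moss.
Full post-order sequence: yew, elm, reed, sage, bay, daisy, lily, kale, lime, poppy, ash, mint, tulip, moss.

7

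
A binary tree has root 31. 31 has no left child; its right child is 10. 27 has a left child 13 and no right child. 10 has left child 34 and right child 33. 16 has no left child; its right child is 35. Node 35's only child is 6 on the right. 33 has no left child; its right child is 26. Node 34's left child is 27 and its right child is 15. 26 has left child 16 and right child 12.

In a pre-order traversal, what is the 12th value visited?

12

Pre-order visits the node, then its left subtree, then its right subtree.
Visit 31.
At 31: no left child.
At 31: go right to 10.
  Visit 10.
  At 10: go left to 34.
    Visit 34.
    At 34: go left to 27.
      Visit 27.
      At 27: go left to 13.
        13 is a leaf — visit 13.
      At 27: no right child.
    At 34: go right to 15.
      15 is a leaf — visit 15.
  At 10: go right to 33.
    Visit 33.
    At 33: no left child.
    At 33: go right to 26.
      Visit 26.
      At 26: go left to 16.
        Visit 16.
        At 16: no left child.
        At 16: go right to 35.
          Visit 35.
          At 35: no left child.
          At 35: go right to 6.
            6 is a leaf — visit 6.
      At 26: go right to 12.
        12 is a leaf — visit 12.
Full pre-order sequence: 31, 10, 34, 27, 13, 15, 33, 26, 16, 35, 6, 12.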